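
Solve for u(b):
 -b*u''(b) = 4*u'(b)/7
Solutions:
 u(b) = C1 + C2*b^(3/7)


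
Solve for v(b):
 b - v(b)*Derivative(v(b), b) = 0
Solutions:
 v(b) = -sqrt(C1 + b^2)
 v(b) = sqrt(C1 + b^2)


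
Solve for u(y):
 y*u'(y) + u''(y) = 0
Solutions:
 u(y) = C1 + C2*erf(sqrt(2)*y/2)


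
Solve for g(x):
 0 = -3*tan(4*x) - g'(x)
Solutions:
 g(x) = C1 + 3*log(cos(4*x))/4


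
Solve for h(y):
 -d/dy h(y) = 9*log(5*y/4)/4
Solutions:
 h(y) = C1 - 9*y*log(y)/4 - 9*y*log(5)/4 + 9*y/4 + 9*y*log(2)/2


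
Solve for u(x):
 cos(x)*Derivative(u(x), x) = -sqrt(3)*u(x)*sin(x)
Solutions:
 u(x) = C1*cos(x)^(sqrt(3))


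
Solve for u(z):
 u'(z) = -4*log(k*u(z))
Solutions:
 li(k*u(z))/k = C1 - 4*z


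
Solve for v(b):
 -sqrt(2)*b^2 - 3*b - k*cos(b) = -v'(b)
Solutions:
 v(b) = C1 + sqrt(2)*b^3/3 + 3*b^2/2 + k*sin(b)


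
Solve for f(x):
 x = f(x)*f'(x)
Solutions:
 f(x) = -sqrt(C1 + x^2)
 f(x) = sqrt(C1 + x^2)


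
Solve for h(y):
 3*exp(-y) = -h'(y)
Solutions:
 h(y) = C1 + 3*exp(-y)


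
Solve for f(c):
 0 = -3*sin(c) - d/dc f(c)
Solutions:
 f(c) = C1 + 3*cos(c)


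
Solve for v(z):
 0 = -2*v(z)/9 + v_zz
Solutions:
 v(z) = C1*exp(-sqrt(2)*z/3) + C2*exp(sqrt(2)*z/3)


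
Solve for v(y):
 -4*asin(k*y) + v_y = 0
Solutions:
 v(y) = C1 + 4*Piecewise((y*asin(k*y) + sqrt(-k^2*y^2 + 1)/k, Ne(k, 0)), (0, True))


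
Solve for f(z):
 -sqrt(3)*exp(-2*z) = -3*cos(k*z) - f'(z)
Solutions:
 f(z) = C1 - sqrt(3)*exp(-2*z)/2 - 3*sin(k*z)/k


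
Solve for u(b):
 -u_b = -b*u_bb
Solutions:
 u(b) = C1 + C2*b^2


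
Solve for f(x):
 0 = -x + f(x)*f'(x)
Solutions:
 f(x) = -sqrt(C1 + x^2)
 f(x) = sqrt(C1 + x^2)


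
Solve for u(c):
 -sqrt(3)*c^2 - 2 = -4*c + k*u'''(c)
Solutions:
 u(c) = C1 + C2*c + C3*c^2 - sqrt(3)*c^5/(60*k) + c^4/(6*k) - c^3/(3*k)


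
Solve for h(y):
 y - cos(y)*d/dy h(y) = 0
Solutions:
 h(y) = C1 + Integral(y/cos(y), y)


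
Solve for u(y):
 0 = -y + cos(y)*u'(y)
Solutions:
 u(y) = C1 + Integral(y/cos(y), y)


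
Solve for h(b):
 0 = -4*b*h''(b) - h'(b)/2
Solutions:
 h(b) = C1 + C2*b^(7/8)


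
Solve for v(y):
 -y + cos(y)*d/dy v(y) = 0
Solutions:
 v(y) = C1 + Integral(y/cos(y), y)


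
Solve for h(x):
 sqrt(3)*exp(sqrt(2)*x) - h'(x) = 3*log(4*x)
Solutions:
 h(x) = C1 - 3*x*log(x) + 3*x*(1 - 2*log(2)) + sqrt(6)*exp(sqrt(2)*x)/2


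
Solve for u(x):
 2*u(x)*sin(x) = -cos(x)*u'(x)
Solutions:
 u(x) = C1*cos(x)^2


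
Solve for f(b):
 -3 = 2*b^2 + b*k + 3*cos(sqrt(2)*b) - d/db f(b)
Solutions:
 f(b) = C1 + 2*b^3/3 + b^2*k/2 + 3*b + 3*sqrt(2)*sin(sqrt(2)*b)/2


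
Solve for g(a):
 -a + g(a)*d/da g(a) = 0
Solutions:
 g(a) = -sqrt(C1 + a^2)
 g(a) = sqrt(C1 + a^2)


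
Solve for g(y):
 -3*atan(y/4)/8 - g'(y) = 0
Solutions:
 g(y) = C1 - 3*y*atan(y/4)/8 + 3*log(y^2 + 16)/4


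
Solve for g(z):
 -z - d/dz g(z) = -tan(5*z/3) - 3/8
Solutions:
 g(z) = C1 - z^2/2 + 3*z/8 - 3*log(cos(5*z/3))/5


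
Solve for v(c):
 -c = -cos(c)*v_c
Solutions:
 v(c) = C1 + Integral(c/cos(c), c)


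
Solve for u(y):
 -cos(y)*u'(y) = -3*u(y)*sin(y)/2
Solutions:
 u(y) = C1/cos(y)^(3/2)


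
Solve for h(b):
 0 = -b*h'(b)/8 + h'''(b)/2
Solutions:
 h(b) = C1 + Integral(C2*airyai(2^(1/3)*b/2) + C3*airybi(2^(1/3)*b/2), b)


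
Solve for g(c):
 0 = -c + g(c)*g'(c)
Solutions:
 g(c) = -sqrt(C1 + c^2)
 g(c) = sqrt(C1 + c^2)


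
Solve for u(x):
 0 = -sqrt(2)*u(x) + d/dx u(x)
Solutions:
 u(x) = C1*exp(sqrt(2)*x)


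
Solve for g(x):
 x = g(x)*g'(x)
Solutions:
 g(x) = -sqrt(C1 + x^2)
 g(x) = sqrt(C1 + x^2)


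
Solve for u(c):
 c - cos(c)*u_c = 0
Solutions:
 u(c) = C1 + Integral(c/cos(c), c)


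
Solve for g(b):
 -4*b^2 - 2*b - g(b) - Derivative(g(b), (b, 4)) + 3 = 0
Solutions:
 g(b) = -4*b^2 - 2*b + (C1*sin(sqrt(2)*b/2) + C2*cos(sqrt(2)*b/2))*exp(-sqrt(2)*b/2) + (C3*sin(sqrt(2)*b/2) + C4*cos(sqrt(2)*b/2))*exp(sqrt(2)*b/2) + 3


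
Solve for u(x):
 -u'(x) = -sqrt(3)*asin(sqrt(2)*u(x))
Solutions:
 Integral(1/asin(sqrt(2)*_y), (_y, u(x))) = C1 + sqrt(3)*x


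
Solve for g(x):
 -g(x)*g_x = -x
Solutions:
 g(x) = -sqrt(C1 + x^2)
 g(x) = sqrt(C1 + x^2)


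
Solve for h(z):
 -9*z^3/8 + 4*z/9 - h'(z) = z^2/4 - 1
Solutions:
 h(z) = C1 - 9*z^4/32 - z^3/12 + 2*z^2/9 + z


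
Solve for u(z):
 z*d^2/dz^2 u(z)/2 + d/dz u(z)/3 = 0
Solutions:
 u(z) = C1 + C2*z^(1/3)


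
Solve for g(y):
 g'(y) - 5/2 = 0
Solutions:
 g(y) = C1 + 5*y/2


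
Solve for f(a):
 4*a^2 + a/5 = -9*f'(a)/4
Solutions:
 f(a) = C1 - 16*a^3/27 - 2*a^2/45


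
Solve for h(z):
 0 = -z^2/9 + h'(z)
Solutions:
 h(z) = C1 + z^3/27


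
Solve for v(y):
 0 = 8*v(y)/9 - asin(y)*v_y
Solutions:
 v(y) = C1*exp(8*Integral(1/asin(y), y)/9)


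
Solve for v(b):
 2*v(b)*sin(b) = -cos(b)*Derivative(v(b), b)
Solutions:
 v(b) = C1*cos(b)^2


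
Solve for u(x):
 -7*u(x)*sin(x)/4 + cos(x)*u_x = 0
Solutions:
 u(x) = C1/cos(x)^(7/4)


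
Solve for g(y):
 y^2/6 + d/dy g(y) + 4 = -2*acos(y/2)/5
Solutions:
 g(y) = C1 - y^3/18 - 2*y*acos(y/2)/5 - 4*y + 2*sqrt(4 - y^2)/5


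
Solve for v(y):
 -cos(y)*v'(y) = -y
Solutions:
 v(y) = C1 + Integral(y/cos(y), y)


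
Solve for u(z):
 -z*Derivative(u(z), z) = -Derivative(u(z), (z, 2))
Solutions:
 u(z) = C1 + C2*erfi(sqrt(2)*z/2)


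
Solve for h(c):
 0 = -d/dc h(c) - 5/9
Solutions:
 h(c) = C1 - 5*c/9


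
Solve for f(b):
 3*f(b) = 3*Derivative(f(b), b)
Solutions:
 f(b) = C1*exp(b)


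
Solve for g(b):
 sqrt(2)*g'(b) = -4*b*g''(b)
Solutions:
 g(b) = C1 + C2*b^(1 - sqrt(2)/4)


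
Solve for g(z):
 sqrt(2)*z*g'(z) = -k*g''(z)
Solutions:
 g(z) = C1 + C2*sqrt(k)*erf(2^(3/4)*z*sqrt(1/k)/2)


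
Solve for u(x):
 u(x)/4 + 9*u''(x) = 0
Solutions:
 u(x) = C1*sin(x/6) + C2*cos(x/6)


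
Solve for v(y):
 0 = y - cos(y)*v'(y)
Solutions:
 v(y) = C1 + Integral(y/cos(y), y)


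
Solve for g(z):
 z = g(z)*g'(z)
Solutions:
 g(z) = -sqrt(C1 + z^2)
 g(z) = sqrt(C1 + z^2)


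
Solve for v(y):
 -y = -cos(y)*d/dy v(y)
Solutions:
 v(y) = C1 + Integral(y/cos(y), y)


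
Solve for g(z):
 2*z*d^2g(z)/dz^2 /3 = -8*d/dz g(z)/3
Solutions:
 g(z) = C1 + C2/z^3


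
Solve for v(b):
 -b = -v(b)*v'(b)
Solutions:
 v(b) = -sqrt(C1 + b^2)
 v(b) = sqrt(C1 + b^2)


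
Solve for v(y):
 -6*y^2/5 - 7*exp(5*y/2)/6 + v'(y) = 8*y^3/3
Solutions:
 v(y) = C1 + 2*y^4/3 + 2*y^3/5 + 7*exp(5*y/2)/15


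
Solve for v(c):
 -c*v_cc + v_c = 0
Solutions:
 v(c) = C1 + C2*c^2


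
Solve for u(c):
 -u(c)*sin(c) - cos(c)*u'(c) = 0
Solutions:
 u(c) = C1*cos(c)


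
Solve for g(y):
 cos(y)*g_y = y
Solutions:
 g(y) = C1 + Integral(y/cos(y), y)


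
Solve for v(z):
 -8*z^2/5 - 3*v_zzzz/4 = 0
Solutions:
 v(z) = C1 + C2*z + C3*z^2 + C4*z^3 - 4*z^6/675


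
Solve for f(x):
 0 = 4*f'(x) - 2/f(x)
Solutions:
 f(x) = -sqrt(C1 + x)
 f(x) = sqrt(C1 + x)


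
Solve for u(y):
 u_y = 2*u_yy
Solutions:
 u(y) = C1 + C2*exp(y/2)


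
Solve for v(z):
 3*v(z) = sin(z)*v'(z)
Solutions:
 v(z) = C1*(cos(z) - 1)^(3/2)/(cos(z) + 1)^(3/2)


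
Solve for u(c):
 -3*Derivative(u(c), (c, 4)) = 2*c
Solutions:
 u(c) = C1 + C2*c + C3*c^2 + C4*c^3 - c^5/180


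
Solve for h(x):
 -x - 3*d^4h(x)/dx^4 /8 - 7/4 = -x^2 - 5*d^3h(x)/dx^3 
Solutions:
 h(x) = C1 + C2*x + C3*x^2 + C4*exp(40*x/3) - x^5/300 + 17*x^4/2400 + 1451*x^3/24000


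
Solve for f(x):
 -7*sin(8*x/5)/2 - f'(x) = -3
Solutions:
 f(x) = C1 + 3*x + 35*cos(8*x/5)/16


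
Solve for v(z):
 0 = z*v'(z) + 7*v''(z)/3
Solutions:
 v(z) = C1 + C2*erf(sqrt(42)*z/14)


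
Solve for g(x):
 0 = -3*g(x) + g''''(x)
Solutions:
 g(x) = C1*exp(-3^(1/4)*x) + C2*exp(3^(1/4)*x) + C3*sin(3^(1/4)*x) + C4*cos(3^(1/4)*x)


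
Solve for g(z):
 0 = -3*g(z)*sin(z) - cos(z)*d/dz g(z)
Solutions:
 g(z) = C1*cos(z)^3


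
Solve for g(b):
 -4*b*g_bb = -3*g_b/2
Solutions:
 g(b) = C1 + C2*b^(11/8)


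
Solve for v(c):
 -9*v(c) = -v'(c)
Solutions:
 v(c) = C1*exp(9*c)


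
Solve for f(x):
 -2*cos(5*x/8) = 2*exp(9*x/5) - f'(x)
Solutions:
 f(x) = C1 + 10*exp(9*x/5)/9 + 16*sin(5*x/8)/5


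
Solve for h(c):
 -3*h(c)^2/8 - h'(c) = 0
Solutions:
 h(c) = 8/(C1 + 3*c)


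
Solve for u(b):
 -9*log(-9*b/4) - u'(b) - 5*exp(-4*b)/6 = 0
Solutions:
 u(b) = C1 - 9*b*log(-b) + 9*b*(-2*log(3) + 1 + 2*log(2)) + 5*exp(-4*b)/24


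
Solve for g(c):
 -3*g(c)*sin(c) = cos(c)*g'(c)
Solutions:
 g(c) = C1*cos(c)^3


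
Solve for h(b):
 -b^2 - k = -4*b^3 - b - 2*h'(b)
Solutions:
 h(b) = C1 - b^4/2 + b^3/6 - b^2/4 + b*k/2


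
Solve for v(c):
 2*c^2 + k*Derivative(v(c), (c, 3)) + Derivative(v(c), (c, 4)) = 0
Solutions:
 v(c) = C1 + C2*c + C3*c^2 + C4*exp(-c*k) - c^5/(30*k) + c^4/(6*k^2) - 2*c^3/(3*k^3)


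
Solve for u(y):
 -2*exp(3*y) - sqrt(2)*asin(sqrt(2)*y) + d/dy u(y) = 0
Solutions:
 u(y) = C1 + sqrt(2)*(y*asin(sqrt(2)*y) + sqrt(2)*sqrt(1 - 2*y^2)/2) + 2*exp(3*y)/3


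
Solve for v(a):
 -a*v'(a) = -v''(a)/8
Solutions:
 v(a) = C1 + C2*erfi(2*a)


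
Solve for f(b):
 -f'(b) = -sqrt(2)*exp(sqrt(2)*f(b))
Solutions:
 f(b) = sqrt(2)*(2*log(-1/(C1 + sqrt(2)*b)) - log(2))/4


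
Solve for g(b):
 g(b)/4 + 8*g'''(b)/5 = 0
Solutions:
 g(b) = C3*exp(-10^(1/3)*b/4) + (C1*sin(10^(1/3)*sqrt(3)*b/8) + C2*cos(10^(1/3)*sqrt(3)*b/8))*exp(10^(1/3)*b/8)


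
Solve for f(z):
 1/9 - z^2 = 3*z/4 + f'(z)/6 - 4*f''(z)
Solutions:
 f(z) = C1 + C2*exp(z/24) - 2*z^3 - 585*z^2/4 - 21058*z/3


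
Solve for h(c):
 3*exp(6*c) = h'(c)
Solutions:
 h(c) = C1 + exp(6*c)/2


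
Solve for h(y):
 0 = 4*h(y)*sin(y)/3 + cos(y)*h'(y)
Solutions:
 h(y) = C1*cos(y)^(4/3)


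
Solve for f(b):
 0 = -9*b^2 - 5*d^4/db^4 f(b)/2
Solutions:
 f(b) = C1 + C2*b + C3*b^2 + C4*b^3 - b^6/100


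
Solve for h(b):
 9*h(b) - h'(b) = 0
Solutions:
 h(b) = C1*exp(9*b)


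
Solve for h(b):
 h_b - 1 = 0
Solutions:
 h(b) = C1 + b


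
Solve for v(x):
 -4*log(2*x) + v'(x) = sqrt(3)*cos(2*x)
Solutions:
 v(x) = C1 + 4*x*log(x) - 4*x + 4*x*log(2) + sqrt(3)*sin(2*x)/2


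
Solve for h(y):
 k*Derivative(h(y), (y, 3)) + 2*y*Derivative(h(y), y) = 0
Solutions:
 h(y) = C1 + Integral(C2*airyai(2^(1/3)*y*(-1/k)^(1/3)) + C3*airybi(2^(1/3)*y*(-1/k)^(1/3)), y)


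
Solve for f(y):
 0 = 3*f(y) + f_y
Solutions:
 f(y) = C1*exp(-3*y)


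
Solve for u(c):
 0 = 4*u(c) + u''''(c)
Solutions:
 u(c) = (C1*sin(c) + C2*cos(c))*exp(-c) + (C3*sin(c) + C4*cos(c))*exp(c)


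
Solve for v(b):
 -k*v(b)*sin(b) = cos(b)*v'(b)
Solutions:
 v(b) = C1*exp(k*log(cos(b)))


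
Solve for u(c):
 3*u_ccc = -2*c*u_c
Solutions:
 u(c) = C1 + Integral(C2*airyai(-2^(1/3)*3^(2/3)*c/3) + C3*airybi(-2^(1/3)*3^(2/3)*c/3), c)


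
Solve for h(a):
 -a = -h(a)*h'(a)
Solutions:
 h(a) = -sqrt(C1 + a^2)
 h(a) = sqrt(C1 + a^2)


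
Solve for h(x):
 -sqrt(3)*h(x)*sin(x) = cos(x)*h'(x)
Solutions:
 h(x) = C1*cos(x)^(sqrt(3))


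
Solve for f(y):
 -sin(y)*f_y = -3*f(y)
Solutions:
 f(y) = C1*(cos(y) - 1)^(3/2)/(cos(y) + 1)^(3/2)


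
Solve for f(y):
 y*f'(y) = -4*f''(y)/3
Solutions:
 f(y) = C1 + C2*erf(sqrt(6)*y/4)


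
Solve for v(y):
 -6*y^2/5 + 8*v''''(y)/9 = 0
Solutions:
 v(y) = C1 + C2*y + C3*y^2 + C4*y^3 + 3*y^6/800


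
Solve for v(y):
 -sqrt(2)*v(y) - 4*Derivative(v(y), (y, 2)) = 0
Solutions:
 v(y) = C1*sin(2^(1/4)*y/2) + C2*cos(2^(1/4)*y/2)


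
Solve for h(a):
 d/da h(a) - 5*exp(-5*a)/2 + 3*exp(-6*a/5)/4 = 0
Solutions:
 h(a) = C1 - exp(-5*a)/2 + 5*exp(-6*a/5)/8


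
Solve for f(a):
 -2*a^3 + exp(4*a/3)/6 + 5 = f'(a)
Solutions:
 f(a) = C1 - a^4/2 + 5*a + exp(4*a/3)/8


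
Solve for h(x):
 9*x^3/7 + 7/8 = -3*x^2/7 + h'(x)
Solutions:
 h(x) = C1 + 9*x^4/28 + x^3/7 + 7*x/8


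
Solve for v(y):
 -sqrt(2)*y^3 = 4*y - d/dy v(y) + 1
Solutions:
 v(y) = C1 + sqrt(2)*y^4/4 + 2*y^2 + y


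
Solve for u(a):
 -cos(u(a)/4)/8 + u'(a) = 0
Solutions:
 -a/8 - 2*log(sin(u(a)/4) - 1) + 2*log(sin(u(a)/4) + 1) = C1


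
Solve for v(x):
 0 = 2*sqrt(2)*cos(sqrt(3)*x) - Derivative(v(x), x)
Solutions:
 v(x) = C1 + 2*sqrt(6)*sin(sqrt(3)*x)/3


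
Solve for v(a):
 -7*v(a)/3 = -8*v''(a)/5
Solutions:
 v(a) = C1*exp(-sqrt(210)*a/12) + C2*exp(sqrt(210)*a/12)


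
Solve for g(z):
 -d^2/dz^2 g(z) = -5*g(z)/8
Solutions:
 g(z) = C1*exp(-sqrt(10)*z/4) + C2*exp(sqrt(10)*z/4)


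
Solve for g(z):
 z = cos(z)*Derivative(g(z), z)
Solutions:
 g(z) = C1 + Integral(z/cos(z), z)


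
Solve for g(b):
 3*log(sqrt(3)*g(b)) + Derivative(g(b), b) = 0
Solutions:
 2*Integral(1/(2*log(_y) + log(3)), (_y, g(b)))/3 = C1 - b


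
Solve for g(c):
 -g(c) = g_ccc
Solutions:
 g(c) = C3*exp(-c) + (C1*sin(sqrt(3)*c/2) + C2*cos(sqrt(3)*c/2))*exp(c/2)


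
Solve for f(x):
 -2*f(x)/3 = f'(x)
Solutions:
 f(x) = C1*exp(-2*x/3)


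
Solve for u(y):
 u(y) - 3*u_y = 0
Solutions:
 u(y) = C1*exp(y/3)


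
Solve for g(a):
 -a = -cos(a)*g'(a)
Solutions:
 g(a) = C1 + Integral(a/cos(a), a)


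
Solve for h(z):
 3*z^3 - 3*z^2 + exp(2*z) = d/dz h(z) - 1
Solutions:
 h(z) = C1 + 3*z^4/4 - z^3 + z + exp(2*z)/2


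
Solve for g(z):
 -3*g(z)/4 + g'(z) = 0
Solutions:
 g(z) = C1*exp(3*z/4)


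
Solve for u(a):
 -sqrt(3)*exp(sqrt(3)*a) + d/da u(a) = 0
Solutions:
 u(a) = C1 + exp(sqrt(3)*a)


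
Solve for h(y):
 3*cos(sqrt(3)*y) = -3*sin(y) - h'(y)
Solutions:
 h(y) = C1 - sqrt(3)*sin(sqrt(3)*y) + 3*cos(y)


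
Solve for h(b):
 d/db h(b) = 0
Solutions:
 h(b) = C1


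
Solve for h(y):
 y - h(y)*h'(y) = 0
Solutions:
 h(y) = -sqrt(C1 + y^2)
 h(y) = sqrt(C1 + y^2)


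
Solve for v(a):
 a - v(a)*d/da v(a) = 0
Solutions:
 v(a) = -sqrt(C1 + a^2)
 v(a) = sqrt(C1 + a^2)


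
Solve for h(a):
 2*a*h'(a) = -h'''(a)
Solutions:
 h(a) = C1 + Integral(C2*airyai(-2^(1/3)*a) + C3*airybi(-2^(1/3)*a), a)


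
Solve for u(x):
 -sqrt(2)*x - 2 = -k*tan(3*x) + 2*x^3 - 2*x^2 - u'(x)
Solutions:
 u(x) = C1 + k*log(cos(3*x))/3 + x^4/2 - 2*x^3/3 + sqrt(2)*x^2/2 + 2*x


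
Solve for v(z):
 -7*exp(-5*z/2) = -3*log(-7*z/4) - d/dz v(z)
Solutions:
 v(z) = C1 - 3*z*log(-z) + 3*z*(-log(7) + 1 + 2*log(2)) - 14*exp(-5*z/2)/5


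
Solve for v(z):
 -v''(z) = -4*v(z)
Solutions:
 v(z) = C1*exp(-2*z) + C2*exp(2*z)


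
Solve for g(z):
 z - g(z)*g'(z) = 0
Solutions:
 g(z) = -sqrt(C1 + z^2)
 g(z) = sqrt(C1 + z^2)


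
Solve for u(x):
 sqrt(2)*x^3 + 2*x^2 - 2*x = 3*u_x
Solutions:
 u(x) = C1 + sqrt(2)*x^4/12 + 2*x^3/9 - x^2/3


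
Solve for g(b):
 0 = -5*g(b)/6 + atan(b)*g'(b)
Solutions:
 g(b) = C1*exp(5*Integral(1/atan(b), b)/6)


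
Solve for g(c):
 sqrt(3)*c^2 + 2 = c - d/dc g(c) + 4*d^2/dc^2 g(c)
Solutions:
 g(c) = C1 + C2*exp(c/4) - sqrt(3)*c^3/3 - 4*sqrt(3)*c^2 + c^2/2 - 32*sqrt(3)*c + 2*c


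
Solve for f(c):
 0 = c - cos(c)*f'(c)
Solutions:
 f(c) = C1 + Integral(c/cos(c), c)


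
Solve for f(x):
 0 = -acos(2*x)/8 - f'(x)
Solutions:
 f(x) = C1 - x*acos(2*x)/8 + sqrt(1 - 4*x^2)/16


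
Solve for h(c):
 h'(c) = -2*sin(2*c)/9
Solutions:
 h(c) = C1 + cos(2*c)/9


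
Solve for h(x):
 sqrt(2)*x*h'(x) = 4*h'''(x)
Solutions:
 h(x) = C1 + Integral(C2*airyai(sqrt(2)*x/2) + C3*airybi(sqrt(2)*x/2), x)


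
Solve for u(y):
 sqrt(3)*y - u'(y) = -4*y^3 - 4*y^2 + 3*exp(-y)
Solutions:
 u(y) = C1 + y^4 + 4*y^3/3 + sqrt(3)*y^2/2 + 3*exp(-y)


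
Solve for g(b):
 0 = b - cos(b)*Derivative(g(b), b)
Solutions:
 g(b) = C1 + Integral(b/cos(b), b)


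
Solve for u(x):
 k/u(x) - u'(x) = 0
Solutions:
 u(x) = -sqrt(C1 + 2*k*x)
 u(x) = sqrt(C1 + 2*k*x)


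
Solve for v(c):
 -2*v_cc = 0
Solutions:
 v(c) = C1 + C2*c


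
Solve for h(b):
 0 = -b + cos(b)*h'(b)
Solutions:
 h(b) = C1 + Integral(b/cos(b), b)


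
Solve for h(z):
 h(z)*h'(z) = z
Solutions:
 h(z) = -sqrt(C1 + z^2)
 h(z) = sqrt(C1 + z^2)


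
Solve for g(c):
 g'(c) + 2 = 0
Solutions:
 g(c) = C1 - 2*c


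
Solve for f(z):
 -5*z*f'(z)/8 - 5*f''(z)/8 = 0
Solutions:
 f(z) = C1 + C2*erf(sqrt(2)*z/2)


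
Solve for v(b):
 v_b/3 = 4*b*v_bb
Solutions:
 v(b) = C1 + C2*b^(13/12)


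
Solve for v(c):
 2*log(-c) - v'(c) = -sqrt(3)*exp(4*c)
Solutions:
 v(c) = C1 + 2*c*log(-c) - 2*c + sqrt(3)*exp(4*c)/4


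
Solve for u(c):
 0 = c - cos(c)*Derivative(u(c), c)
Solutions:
 u(c) = C1 + Integral(c/cos(c), c)


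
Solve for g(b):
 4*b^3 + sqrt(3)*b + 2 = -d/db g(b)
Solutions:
 g(b) = C1 - b^4 - sqrt(3)*b^2/2 - 2*b


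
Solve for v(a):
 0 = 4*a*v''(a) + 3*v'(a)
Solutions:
 v(a) = C1 + C2*a^(1/4)


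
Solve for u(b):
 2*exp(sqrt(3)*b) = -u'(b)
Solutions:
 u(b) = C1 - 2*sqrt(3)*exp(sqrt(3)*b)/3


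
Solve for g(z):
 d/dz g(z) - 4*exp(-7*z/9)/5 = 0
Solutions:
 g(z) = C1 - 36*exp(-7*z/9)/35


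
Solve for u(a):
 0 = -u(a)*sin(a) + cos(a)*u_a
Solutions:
 u(a) = C1/cos(a)


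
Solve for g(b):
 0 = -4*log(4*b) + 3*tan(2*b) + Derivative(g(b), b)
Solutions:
 g(b) = C1 + 4*b*log(b) - 4*b + 8*b*log(2) + 3*log(cos(2*b))/2


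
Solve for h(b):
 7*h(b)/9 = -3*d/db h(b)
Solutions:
 h(b) = C1*exp(-7*b/27)


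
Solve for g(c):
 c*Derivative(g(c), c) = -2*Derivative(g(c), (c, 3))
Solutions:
 g(c) = C1 + Integral(C2*airyai(-2^(2/3)*c/2) + C3*airybi(-2^(2/3)*c/2), c)


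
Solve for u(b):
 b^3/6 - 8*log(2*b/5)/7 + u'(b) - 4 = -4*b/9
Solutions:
 u(b) = C1 - b^4/24 - 2*b^2/9 + 8*b*log(b)/7 - 8*b*log(5)/7 + 8*b*log(2)/7 + 20*b/7


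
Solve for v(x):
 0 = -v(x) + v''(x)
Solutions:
 v(x) = C1*exp(-x) + C2*exp(x)


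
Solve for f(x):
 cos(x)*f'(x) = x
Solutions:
 f(x) = C1 + Integral(x/cos(x), x)


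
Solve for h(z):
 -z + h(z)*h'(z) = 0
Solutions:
 h(z) = -sqrt(C1 + z^2)
 h(z) = sqrt(C1 + z^2)


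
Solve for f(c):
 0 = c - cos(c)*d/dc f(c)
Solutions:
 f(c) = C1 + Integral(c/cos(c), c)


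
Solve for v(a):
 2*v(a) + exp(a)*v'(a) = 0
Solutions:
 v(a) = C1*exp(2*exp(-a))


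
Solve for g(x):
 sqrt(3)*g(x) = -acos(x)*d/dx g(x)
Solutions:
 g(x) = C1*exp(-sqrt(3)*Integral(1/acos(x), x))


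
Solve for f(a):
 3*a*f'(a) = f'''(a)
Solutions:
 f(a) = C1 + Integral(C2*airyai(3^(1/3)*a) + C3*airybi(3^(1/3)*a), a)


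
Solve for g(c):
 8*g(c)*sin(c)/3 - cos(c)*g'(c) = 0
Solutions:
 g(c) = C1/cos(c)^(8/3)


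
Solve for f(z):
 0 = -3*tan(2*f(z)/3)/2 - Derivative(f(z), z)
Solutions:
 f(z) = -3*asin(C1*exp(-z))/2 + 3*pi/2
 f(z) = 3*asin(C1*exp(-z))/2


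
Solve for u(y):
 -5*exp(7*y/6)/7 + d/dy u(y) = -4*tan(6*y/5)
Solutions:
 u(y) = C1 + 30*exp(7*y/6)/49 + 10*log(cos(6*y/5))/3


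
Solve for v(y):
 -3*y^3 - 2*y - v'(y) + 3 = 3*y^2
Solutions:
 v(y) = C1 - 3*y^4/4 - y^3 - y^2 + 3*y


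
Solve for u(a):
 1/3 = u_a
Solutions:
 u(a) = C1 + a/3


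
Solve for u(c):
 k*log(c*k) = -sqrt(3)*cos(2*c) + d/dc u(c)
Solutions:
 u(c) = C1 + c*k*(log(c*k) - 1) + sqrt(3)*sin(2*c)/2


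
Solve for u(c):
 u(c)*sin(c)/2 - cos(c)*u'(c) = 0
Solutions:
 u(c) = C1/sqrt(cos(c))


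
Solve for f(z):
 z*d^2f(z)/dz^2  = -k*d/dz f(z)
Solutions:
 f(z) = C1 + z^(1 - re(k))*(C2*sin(log(z)*Abs(im(k))) + C3*cos(log(z)*im(k)))


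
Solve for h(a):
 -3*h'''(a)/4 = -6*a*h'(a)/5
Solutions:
 h(a) = C1 + Integral(C2*airyai(2*5^(2/3)*a/5) + C3*airybi(2*5^(2/3)*a/5), a)


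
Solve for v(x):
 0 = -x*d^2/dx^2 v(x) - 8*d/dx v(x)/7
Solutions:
 v(x) = C1 + C2/x^(1/7)


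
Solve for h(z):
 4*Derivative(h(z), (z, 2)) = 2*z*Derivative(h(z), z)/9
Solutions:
 h(z) = C1 + C2*erfi(z/6)


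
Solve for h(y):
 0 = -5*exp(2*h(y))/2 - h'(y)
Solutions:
 h(y) = log(-1/(C1 - 5*y))/2
 h(y) = log(-sqrt(1/(C1 + 5*y)))


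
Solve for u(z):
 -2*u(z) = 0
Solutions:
 u(z) = 0


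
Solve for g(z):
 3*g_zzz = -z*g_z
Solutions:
 g(z) = C1 + Integral(C2*airyai(-3^(2/3)*z/3) + C3*airybi(-3^(2/3)*z/3), z)


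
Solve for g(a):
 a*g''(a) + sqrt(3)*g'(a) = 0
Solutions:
 g(a) = C1 + C2*a^(1 - sqrt(3))


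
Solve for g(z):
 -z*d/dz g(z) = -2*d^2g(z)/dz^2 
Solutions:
 g(z) = C1 + C2*erfi(z/2)


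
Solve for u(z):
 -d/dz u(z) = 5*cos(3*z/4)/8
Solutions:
 u(z) = C1 - 5*sin(3*z/4)/6


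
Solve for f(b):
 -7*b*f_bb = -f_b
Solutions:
 f(b) = C1 + C2*b^(8/7)


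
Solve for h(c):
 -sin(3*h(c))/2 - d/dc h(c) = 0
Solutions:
 h(c) = -acos((-C1 - exp(3*c))/(C1 - exp(3*c)))/3 + 2*pi/3
 h(c) = acos((-C1 - exp(3*c))/(C1 - exp(3*c)))/3


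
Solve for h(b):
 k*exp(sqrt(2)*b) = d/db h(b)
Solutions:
 h(b) = C1 + sqrt(2)*k*exp(sqrt(2)*b)/2


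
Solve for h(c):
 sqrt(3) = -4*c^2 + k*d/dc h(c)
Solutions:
 h(c) = C1 + 4*c^3/(3*k) + sqrt(3)*c/k


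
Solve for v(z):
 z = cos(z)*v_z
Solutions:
 v(z) = C1 + Integral(z/cos(z), z)


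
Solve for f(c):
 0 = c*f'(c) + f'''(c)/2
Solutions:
 f(c) = C1 + Integral(C2*airyai(-2^(1/3)*c) + C3*airybi(-2^(1/3)*c), c)


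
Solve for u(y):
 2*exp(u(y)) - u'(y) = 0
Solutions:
 u(y) = log(-1/(C1 + 2*y))


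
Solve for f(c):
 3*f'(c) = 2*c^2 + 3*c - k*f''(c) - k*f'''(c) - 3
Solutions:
 f(c) = C1 + C2*exp(c*(-1 + sqrt(k*(k - 12))/k)/2) + C3*exp(-c*(1 + sqrt(k*(k - 12))/k)/2) + 2*c^3/9 - 2*c^2*k/9 + c^2/2 + 4*c*k^2/27 - 7*c*k/9 - c


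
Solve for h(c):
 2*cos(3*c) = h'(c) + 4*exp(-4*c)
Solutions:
 h(c) = C1 + 2*sin(3*c)/3 + exp(-4*c)


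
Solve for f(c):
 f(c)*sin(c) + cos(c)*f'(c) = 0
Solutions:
 f(c) = C1*cos(c)


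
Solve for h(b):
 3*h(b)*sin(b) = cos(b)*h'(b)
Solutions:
 h(b) = C1/cos(b)^3


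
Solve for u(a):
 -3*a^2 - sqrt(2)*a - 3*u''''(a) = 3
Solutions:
 u(a) = C1 + C2*a + C3*a^2 + C4*a^3 - a^6/360 - sqrt(2)*a^5/360 - a^4/24


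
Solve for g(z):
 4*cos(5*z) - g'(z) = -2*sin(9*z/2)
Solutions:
 g(z) = C1 + 4*sin(5*z)/5 - 4*cos(9*z/2)/9


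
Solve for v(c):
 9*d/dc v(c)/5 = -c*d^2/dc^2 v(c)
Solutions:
 v(c) = C1 + C2/c^(4/5)


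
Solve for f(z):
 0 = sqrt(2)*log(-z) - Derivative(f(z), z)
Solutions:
 f(z) = C1 + sqrt(2)*z*log(-z) - sqrt(2)*z


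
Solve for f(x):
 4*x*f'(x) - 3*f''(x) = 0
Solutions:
 f(x) = C1 + C2*erfi(sqrt(6)*x/3)


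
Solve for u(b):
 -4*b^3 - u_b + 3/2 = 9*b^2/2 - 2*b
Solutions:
 u(b) = C1 - b^4 - 3*b^3/2 + b^2 + 3*b/2


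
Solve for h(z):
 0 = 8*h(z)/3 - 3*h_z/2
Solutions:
 h(z) = C1*exp(16*z/9)


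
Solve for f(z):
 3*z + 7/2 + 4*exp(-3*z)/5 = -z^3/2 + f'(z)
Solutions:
 f(z) = C1 + z^4/8 + 3*z^2/2 + 7*z/2 - 4*exp(-3*z)/15


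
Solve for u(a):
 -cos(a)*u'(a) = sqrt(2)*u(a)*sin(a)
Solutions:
 u(a) = C1*cos(a)^(sqrt(2))


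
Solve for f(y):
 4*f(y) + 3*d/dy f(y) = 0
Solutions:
 f(y) = C1*exp(-4*y/3)


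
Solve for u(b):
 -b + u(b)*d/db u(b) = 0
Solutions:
 u(b) = -sqrt(C1 + b^2)
 u(b) = sqrt(C1 + b^2)


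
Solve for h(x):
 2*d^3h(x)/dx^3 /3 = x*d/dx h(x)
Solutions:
 h(x) = C1 + Integral(C2*airyai(2^(2/3)*3^(1/3)*x/2) + C3*airybi(2^(2/3)*3^(1/3)*x/2), x)


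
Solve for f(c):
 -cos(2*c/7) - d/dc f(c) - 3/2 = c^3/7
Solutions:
 f(c) = C1 - c^4/28 - 3*c/2 - 7*sin(2*c/7)/2


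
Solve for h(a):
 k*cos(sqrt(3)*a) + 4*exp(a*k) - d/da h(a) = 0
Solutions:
 h(a) = C1 + sqrt(3)*k*sin(sqrt(3)*a)/3 + 4*exp(a*k)/k


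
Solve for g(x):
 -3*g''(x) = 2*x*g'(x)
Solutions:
 g(x) = C1 + C2*erf(sqrt(3)*x/3)


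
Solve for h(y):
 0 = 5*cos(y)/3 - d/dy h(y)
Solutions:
 h(y) = C1 + 5*sin(y)/3


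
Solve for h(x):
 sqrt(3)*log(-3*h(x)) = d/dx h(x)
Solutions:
 -sqrt(3)*Integral(1/(log(-_y) + log(3)), (_y, h(x)))/3 = C1 - x


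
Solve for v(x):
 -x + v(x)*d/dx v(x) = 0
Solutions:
 v(x) = -sqrt(C1 + x^2)
 v(x) = sqrt(C1 + x^2)


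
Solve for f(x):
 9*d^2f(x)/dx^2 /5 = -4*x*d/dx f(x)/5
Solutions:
 f(x) = C1 + C2*erf(sqrt(2)*x/3)


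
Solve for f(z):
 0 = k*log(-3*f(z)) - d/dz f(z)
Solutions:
 Integral(1/(log(-_y) + log(3)), (_y, f(z))) = C1 + k*z


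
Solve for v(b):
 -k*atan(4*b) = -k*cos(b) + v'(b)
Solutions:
 v(b) = C1 - k*(b*atan(4*b) - log(16*b^2 + 1)/8 - sin(b))


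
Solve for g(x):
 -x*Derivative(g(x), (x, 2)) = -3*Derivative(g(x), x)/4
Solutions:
 g(x) = C1 + C2*x^(7/4)


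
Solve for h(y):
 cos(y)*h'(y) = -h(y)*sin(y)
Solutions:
 h(y) = C1*cos(y)


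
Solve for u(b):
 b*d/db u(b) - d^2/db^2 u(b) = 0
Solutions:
 u(b) = C1 + C2*erfi(sqrt(2)*b/2)


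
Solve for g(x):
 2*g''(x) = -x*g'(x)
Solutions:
 g(x) = C1 + C2*erf(x/2)


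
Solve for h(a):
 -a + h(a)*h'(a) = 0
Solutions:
 h(a) = -sqrt(C1 + a^2)
 h(a) = sqrt(C1 + a^2)


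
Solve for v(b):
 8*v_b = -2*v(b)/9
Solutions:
 v(b) = C1*exp(-b/36)


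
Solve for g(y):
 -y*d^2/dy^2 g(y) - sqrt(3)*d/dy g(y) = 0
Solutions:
 g(y) = C1 + C2*y^(1 - sqrt(3))


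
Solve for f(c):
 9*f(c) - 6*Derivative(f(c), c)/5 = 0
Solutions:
 f(c) = C1*exp(15*c/2)


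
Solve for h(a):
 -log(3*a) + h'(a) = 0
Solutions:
 h(a) = C1 + a*log(a) - a + a*log(3)


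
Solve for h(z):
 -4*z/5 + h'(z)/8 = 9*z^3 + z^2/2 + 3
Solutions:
 h(z) = C1 + 18*z^4 + 4*z^3/3 + 16*z^2/5 + 24*z


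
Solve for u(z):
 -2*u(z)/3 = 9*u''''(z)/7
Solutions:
 u(z) = (C1*sin(2^(3/4)*21^(1/4)*z/6) + C2*cos(2^(3/4)*21^(1/4)*z/6))*exp(-2^(3/4)*21^(1/4)*z/6) + (C3*sin(2^(3/4)*21^(1/4)*z/6) + C4*cos(2^(3/4)*21^(1/4)*z/6))*exp(2^(3/4)*21^(1/4)*z/6)


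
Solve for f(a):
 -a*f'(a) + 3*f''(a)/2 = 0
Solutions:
 f(a) = C1 + C2*erfi(sqrt(3)*a/3)


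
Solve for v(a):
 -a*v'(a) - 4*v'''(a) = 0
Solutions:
 v(a) = C1 + Integral(C2*airyai(-2^(1/3)*a/2) + C3*airybi(-2^(1/3)*a/2), a)


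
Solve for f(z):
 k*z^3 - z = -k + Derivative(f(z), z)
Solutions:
 f(z) = C1 + k*z^4/4 + k*z - z^2/2


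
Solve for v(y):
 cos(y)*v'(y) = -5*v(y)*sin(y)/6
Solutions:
 v(y) = C1*cos(y)^(5/6)


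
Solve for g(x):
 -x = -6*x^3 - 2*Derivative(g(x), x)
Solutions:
 g(x) = C1 - 3*x^4/4 + x^2/4


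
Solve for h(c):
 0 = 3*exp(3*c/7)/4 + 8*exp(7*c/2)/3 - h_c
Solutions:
 h(c) = C1 + 7*exp(3*c/7)/4 + 16*exp(7*c/2)/21


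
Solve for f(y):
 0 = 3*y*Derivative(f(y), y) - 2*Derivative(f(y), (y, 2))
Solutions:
 f(y) = C1 + C2*erfi(sqrt(3)*y/2)


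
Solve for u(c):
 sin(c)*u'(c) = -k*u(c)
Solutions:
 u(c) = C1*exp(k*(-log(cos(c) - 1) + log(cos(c) + 1))/2)


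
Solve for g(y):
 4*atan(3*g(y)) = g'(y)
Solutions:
 Integral(1/atan(3*_y), (_y, g(y))) = C1 + 4*y


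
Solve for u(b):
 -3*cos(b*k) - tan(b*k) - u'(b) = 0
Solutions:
 u(b) = C1 - Piecewise((-log(cos(b*k))/k, Ne(k, 0)), (0, True)) - 3*Piecewise((sin(b*k)/k, Ne(k, 0)), (b, True))


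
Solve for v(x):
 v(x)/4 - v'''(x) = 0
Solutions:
 v(x) = C3*exp(2^(1/3)*x/2) + (C1*sin(2^(1/3)*sqrt(3)*x/4) + C2*cos(2^(1/3)*sqrt(3)*x/4))*exp(-2^(1/3)*x/4)


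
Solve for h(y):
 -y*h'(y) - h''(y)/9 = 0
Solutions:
 h(y) = C1 + C2*erf(3*sqrt(2)*y/2)


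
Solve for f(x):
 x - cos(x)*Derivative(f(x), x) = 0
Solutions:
 f(x) = C1 + Integral(x/cos(x), x)


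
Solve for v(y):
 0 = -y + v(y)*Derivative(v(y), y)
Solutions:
 v(y) = -sqrt(C1 + y^2)
 v(y) = sqrt(C1 + y^2)


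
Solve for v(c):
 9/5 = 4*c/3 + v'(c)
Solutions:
 v(c) = C1 - 2*c^2/3 + 9*c/5


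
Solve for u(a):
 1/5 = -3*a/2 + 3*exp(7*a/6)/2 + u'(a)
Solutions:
 u(a) = C1 + 3*a^2/4 + a/5 - 9*exp(7*a/6)/7


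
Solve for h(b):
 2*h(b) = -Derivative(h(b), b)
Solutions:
 h(b) = C1*exp(-2*b)


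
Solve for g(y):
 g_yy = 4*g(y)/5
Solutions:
 g(y) = C1*exp(-2*sqrt(5)*y/5) + C2*exp(2*sqrt(5)*y/5)


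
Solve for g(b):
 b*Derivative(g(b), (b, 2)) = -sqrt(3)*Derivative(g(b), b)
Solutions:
 g(b) = C1 + C2*b^(1 - sqrt(3))


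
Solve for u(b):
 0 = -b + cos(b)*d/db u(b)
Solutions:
 u(b) = C1 + Integral(b/cos(b), b)


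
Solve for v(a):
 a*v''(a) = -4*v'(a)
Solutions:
 v(a) = C1 + C2/a^3


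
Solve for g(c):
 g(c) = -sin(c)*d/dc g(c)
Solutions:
 g(c) = C1*sqrt(cos(c) + 1)/sqrt(cos(c) - 1)


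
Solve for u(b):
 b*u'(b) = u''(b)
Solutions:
 u(b) = C1 + C2*erfi(sqrt(2)*b/2)


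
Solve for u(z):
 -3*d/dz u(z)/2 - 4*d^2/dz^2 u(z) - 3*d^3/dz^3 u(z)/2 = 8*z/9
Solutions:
 u(z) = C1 + C2*exp(z*(-4 + sqrt(7))/3) + C3*exp(-z*(sqrt(7) + 4)/3) - 8*z^2/27 + 128*z/81


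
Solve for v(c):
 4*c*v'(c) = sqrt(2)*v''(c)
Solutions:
 v(c) = C1 + C2*erfi(2^(1/4)*c)


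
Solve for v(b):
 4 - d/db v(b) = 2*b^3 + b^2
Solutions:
 v(b) = C1 - b^4/2 - b^3/3 + 4*b


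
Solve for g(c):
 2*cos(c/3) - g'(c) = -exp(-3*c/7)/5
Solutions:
 g(c) = C1 + 6*sin(c/3) - 7*exp(-3*c/7)/15


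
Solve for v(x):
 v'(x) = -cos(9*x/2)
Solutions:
 v(x) = C1 - 2*sin(9*x/2)/9


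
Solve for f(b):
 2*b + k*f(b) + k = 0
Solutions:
 f(b) = (-2*b - k)/k


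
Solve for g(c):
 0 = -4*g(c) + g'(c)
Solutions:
 g(c) = C1*exp(4*c)


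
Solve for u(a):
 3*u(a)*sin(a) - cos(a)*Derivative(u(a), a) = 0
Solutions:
 u(a) = C1/cos(a)^3


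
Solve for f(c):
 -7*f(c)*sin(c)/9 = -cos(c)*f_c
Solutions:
 f(c) = C1/cos(c)^(7/9)


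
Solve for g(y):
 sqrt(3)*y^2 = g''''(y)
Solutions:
 g(y) = C1 + C2*y + C3*y^2 + C4*y^3 + sqrt(3)*y^6/360


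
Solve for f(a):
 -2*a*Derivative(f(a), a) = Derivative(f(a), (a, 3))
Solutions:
 f(a) = C1 + Integral(C2*airyai(-2^(1/3)*a) + C3*airybi(-2^(1/3)*a), a)


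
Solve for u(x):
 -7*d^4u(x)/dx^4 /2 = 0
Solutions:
 u(x) = C1 + C2*x + C3*x^2 + C4*x^3


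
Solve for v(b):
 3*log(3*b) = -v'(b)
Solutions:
 v(b) = C1 - 3*b*log(b) - b*log(27) + 3*b


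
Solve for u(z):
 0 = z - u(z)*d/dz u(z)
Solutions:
 u(z) = -sqrt(C1 + z^2)
 u(z) = sqrt(C1 + z^2)


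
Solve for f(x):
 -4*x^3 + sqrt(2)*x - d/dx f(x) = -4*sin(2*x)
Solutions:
 f(x) = C1 - x^4 + sqrt(2)*x^2/2 - 2*cos(2*x)


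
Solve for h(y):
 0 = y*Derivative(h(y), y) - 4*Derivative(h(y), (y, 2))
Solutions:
 h(y) = C1 + C2*erfi(sqrt(2)*y/4)


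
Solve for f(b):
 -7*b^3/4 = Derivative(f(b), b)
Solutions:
 f(b) = C1 - 7*b^4/16


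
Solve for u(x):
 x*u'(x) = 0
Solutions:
 u(x) = C1


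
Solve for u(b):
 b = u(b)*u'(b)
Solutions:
 u(b) = -sqrt(C1 + b^2)
 u(b) = sqrt(C1 + b^2)


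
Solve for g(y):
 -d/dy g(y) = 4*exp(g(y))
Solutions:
 g(y) = log(1/(C1 + 4*y))


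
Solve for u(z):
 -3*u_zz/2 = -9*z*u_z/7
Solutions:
 u(z) = C1 + C2*erfi(sqrt(21)*z/7)


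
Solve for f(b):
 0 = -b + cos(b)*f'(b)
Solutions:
 f(b) = C1 + Integral(b/cos(b), b)


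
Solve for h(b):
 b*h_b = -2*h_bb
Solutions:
 h(b) = C1 + C2*erf(b/2)


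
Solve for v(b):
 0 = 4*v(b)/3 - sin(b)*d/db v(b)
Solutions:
 v(b) = C1*(cos(b) - 1)^(2/3)/(cos(b) + 1)^(2/3)


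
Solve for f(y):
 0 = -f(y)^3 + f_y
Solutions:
 f(y) = -sqrt(2)*sqrt(-1/(C1 + y))/2
 f(y) = sqrt(2)*sqrt(-1/(C1 + y))/2


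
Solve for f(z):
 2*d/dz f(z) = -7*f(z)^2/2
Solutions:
 f(z) = 4/(C1 + 7*z)


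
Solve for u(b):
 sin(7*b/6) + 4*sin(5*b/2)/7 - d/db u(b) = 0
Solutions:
 u(b) = C1 - 6*cos(7*b/6)/7 - 8*cos(5*b/2)/35


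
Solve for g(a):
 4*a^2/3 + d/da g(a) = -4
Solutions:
 g(a) = C1 - 4*a^3/9 - 4*a


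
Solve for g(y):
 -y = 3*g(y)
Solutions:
 g(y) = -y/3


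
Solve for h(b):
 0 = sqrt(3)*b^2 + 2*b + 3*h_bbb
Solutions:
 h(b) = C1 + C2*b + C3*b^2 - sqrt(3)*b^5/180 - b^4/36


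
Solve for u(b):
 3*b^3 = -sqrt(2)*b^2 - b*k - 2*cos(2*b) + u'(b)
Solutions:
 u(b) = C1 + 3*b^4/4 + sqrt(2)*b^3/3 + b^2*k/2 + sin(2*b)


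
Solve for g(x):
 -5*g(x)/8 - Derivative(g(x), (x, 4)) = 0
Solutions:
 g(x) = (C1*sin(2^(3/4)*5^(1/4)*x/4) + C2*cos(2^(3/4)*5^(1/4)*x/4))*exp(-2^(3/4)*5^(1/4)*x/4) + (C3*sin(2^(3/4)*5^(1/4)*x/4) + C4*cos(2^(3/4)*5^(1/4)*x/4))*exp(2^(3/4)*5^(1/4)*x/4)


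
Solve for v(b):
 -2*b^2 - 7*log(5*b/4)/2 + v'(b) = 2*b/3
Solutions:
 v(b) = C1 + 2*b^3/3 + b^2/3 + 7*b*log(b)/2 - 7*b*log(2) - 7*b/2 + 7*b*log(5)/2


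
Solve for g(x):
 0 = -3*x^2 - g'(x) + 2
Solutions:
 g(x) = C1 - x^3 + 2*x


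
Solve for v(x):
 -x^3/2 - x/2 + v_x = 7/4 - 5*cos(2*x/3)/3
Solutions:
 v(x) = C1 + x^4/8 + x^2/4 + 7*x/4 - 5*sin(2*x/3)/2


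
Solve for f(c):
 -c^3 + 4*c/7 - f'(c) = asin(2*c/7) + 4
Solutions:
 f(c) = C1 - c^4/4 + 2*c^2/7 - c*asin(2*c/7) - 4*c - sqrt(49 - 4*c^2)/2


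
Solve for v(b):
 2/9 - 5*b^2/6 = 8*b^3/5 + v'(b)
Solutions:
 v(b) = C1 - 2*b^4/5 - 5*b^3/18 + 2*b/9


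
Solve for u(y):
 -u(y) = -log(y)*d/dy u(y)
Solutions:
 u(y) = C1*exp(li(y))


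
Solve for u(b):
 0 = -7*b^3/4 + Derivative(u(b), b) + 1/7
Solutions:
 u(b) = C1 + 7*b^4/16 - b/7


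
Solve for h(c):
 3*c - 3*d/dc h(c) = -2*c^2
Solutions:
 h(c) = C1 + 2*c^3/9 + c^2/2


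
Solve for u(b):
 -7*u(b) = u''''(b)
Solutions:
 u(b) = (C1*sin(sqrt(2)*7^(1/4)*b/2) + C2*cos(sqrt(2)*7^(1/4)*b/2))*exp(-sqrt(2)*7^(1/4)*b/2) + (C3*sin(sqrt(2)*7^(1/4)*b/2) + C4*cos(sqrt(2)*7^(1/4)*b/2))*exp(sqrt(2)*7^(1/4)*b/2)


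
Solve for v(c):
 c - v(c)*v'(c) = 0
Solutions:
 v(c) = -sqrt(C1 + c^2)
 v(c) = sqrt(C1 + c^2)


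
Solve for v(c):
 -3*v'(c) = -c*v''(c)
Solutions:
 v(c) = C1 + C2*c^4


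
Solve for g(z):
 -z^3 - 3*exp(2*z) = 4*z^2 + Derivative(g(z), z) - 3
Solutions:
 g(z) = C1 - z^4/4 - 4*z^3/3 + 3*z - 3*exp(2*z)/2


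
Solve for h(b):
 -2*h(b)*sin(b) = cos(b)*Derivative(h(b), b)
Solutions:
 h(b) = C1*cos(b)^2


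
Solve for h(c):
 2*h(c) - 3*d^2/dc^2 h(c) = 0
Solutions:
 h(c) = C1*exp(-sqrt(6)*c/3) + C2*exp(sqrt(6)*c/3)


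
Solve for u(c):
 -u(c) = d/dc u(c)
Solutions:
 u(c) = C1*exp(-c)


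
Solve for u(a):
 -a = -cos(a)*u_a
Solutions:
 u(a) = C1 + Integral(a/cos(a), a)


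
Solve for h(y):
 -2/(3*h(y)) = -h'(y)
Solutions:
 h(y) = -sqrt(C1 + 12*y)/3
 h(y) = sqrt(C1 + 12*y)/3


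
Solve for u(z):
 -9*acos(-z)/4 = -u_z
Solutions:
 u(z) = C1 + 9*z*acos(-z)/4 + 9*sqrt(1 - z^2)/4


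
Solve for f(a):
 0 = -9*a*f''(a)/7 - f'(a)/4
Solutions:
 f(a) = C1 + C2*a^(29/36)


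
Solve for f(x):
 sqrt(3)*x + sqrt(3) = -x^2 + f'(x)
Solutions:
 f(x) = C1 + x^3/3 + sqrt(3)*x^2/2 + sqrt(3)*x


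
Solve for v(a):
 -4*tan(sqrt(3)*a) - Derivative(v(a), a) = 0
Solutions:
 v(a) = C1 + 4*sqrt(3)*log(cos(sqrt(3)*a))/3


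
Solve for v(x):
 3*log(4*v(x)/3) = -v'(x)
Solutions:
 Integral(1/(log(_y) - log(3) + 2*log(2)), (_y, v(x)))/3 = C1 - x


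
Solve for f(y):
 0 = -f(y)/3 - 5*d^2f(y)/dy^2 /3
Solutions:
 f(y) = C1*sin(sqrt(5)*y/5) + C2*cos(sqrt(5)*y/5)


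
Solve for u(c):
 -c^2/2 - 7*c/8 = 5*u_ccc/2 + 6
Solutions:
 u(c) = C1 + C2*c + C3*c^2 - c^5/300 - 7*c^4/480 - 2*c^3/5


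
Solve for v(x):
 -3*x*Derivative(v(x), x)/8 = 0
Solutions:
 v(x) = C1


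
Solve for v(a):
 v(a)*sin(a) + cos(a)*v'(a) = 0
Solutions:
 v(a) = C1*cos(a)


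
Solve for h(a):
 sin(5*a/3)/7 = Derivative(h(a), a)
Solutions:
 h(a) = C1 - 3*cos(5*a/3)/35


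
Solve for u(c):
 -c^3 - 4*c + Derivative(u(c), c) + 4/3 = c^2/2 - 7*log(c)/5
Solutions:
 u(c) = C1 + c^4/4 + c^3/6 + 2*c^2 - 7*c*log(c)/5 + c/15


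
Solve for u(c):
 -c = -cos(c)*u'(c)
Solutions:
 u(c) = C1 + Integral(c/cos(c), c)


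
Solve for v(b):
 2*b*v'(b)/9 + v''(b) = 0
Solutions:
 v(b) = C1 + C2*erf(b/3)


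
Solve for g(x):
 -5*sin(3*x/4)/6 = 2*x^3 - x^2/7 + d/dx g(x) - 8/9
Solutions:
 g(x) = C1 - x^4/2 + x^3/21 + 8*x/9 + 10*cos(3*x/4)/9


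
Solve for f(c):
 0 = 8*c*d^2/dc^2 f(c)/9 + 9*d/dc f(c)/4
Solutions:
 f(c) = C1 + C2/c^(49/32)


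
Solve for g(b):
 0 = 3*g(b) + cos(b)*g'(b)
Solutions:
 g(b) = C1*(sin(b) - 1)^(3/2)/(sin(b) + 1)^(3/2)


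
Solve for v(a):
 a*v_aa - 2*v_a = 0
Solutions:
 v(a) = C1 + C2*a^3


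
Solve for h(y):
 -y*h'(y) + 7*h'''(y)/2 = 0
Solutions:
 h(y) = C1 + Integral(C2*airyai(2^(1/3)*7^(2/3)*y/7) + C3*airybi(2^(1/3)*7^(2/3)*y/7), y)


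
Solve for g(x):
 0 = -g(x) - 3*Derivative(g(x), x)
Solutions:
 g(x) = C1*exp(-x/3)


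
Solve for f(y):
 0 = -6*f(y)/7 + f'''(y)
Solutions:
 f(y) = C3*exp(6^(1/3)*7^(2/3)*y/7) + (C1*sin(2^(1/3)*3^(5/6)*7^(2/3)*y/14) + C2*cos(2^(1/3)*3^(5/6)*7^(2/3)*y/14))*exp(-6^(1/3)*7^(2/3)*y/14)


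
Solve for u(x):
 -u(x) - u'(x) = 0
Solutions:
 u(x) = C1*exp(-x)


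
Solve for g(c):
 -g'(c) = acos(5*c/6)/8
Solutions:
 g(c) = C1 - c*acos(5*c/6)/8 + sqrt(36 - 25*c^2)/40


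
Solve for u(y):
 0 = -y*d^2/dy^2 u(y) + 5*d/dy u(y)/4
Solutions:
 u(y) = C1 + C2*y^(9/4)


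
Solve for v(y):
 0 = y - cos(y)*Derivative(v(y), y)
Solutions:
 v(y) = C1 + Integral(y/cos(y), y)


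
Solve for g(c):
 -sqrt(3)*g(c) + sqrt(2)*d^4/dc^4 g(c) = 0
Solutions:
 g(c) = C1*exp(-2^(7/8)*3^(1/8)*c/2) + C2*exp(2^(7/8)*3^(1/8)*c/2) + C3*sin(2^(7/8)*3^(1/8)*c/2) + C4*cos(2^(7/8)*3^(1/8)*c/2)


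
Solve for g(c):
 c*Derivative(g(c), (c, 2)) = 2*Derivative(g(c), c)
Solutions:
 g(c) = C1 + C2*c^3


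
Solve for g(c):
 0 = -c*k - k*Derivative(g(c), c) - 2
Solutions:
 g(c) = C1 - c^2/2 - 2*c/k


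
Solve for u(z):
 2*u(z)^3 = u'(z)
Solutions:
 u(z) = -sqrt(2)*sqrt(-1/(C1 + 2*z))/2
 u(z) = sqrt(2)*sqrt(-1/(C1 + 2*z))/2


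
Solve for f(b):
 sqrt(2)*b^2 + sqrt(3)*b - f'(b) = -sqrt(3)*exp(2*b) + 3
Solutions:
 f(b) = C1 + sqrt(2)*b^3/3 + sqrt(3)*b^2/2 - 3*b + sqrt(3)*exp(2*b)/2


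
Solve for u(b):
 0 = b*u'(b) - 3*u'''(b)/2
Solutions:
 u(b) = C1 + Integral(C2*airyai(2^(1/3)*3^(2/3)*b/3) + C3*airybi(2^(1/3)*3^(2/3)*b/3), b)


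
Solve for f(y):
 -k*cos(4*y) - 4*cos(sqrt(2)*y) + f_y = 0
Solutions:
 f(y) = C1 + k*sin(4*y)/4 + 2*sqrt(2)*sin(sqrt(2)*y)


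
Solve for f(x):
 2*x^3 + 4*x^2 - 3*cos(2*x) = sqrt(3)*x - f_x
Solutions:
 f(x) = C1 - x^4/2 - 4*x^3/3 + sqrt(3)*x^2/2 + 3*sin(2*x)/2


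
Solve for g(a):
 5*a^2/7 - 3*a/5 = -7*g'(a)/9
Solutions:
 g(a) = C1 - 15*a^3/49 + 27*a^2/70


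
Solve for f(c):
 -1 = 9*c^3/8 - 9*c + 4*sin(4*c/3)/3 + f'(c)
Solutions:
 f(c) = C1 - 9*c^4/32 + 9*c^2/2 - c + cos(4*c/3)


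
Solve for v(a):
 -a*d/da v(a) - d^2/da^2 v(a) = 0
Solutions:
 v(a) = C1 + C2*erf(sqrt(2)*a/2)


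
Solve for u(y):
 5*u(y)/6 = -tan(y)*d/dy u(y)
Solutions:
 u(y) = C1/sin(y)^(5/6)


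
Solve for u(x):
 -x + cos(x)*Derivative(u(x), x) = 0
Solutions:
 u(x) = C1 + Integral(x/cos(x), x)


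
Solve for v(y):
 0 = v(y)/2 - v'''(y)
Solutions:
 v(y) = C3*exp(2^(2/3)*y/2) + (C1*sin(2^(2/3)*sqrt(3)*y/4) + C2*cos(2^(2/3)*sqrt(3)*y/4))*exp(-2^(2/3)*y/4)


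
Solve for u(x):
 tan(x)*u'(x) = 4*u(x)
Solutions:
 u(x) = C1*sin(x)^4


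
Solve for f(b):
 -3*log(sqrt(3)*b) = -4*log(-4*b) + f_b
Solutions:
 f(b) = C1 + b*log(b) + b*(-3*log(3)/2 - 1 + 8*log(2) + 4*I*pi)


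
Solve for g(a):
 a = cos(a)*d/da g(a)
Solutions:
 g(a) = C1 + Integral(a/cos(a), a)


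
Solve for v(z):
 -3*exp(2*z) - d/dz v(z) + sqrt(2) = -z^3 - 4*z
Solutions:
 v(z) = C1 + z^4/4 + 2*z^2 + sqrt(2)*z - 3*exp(2*z)/2


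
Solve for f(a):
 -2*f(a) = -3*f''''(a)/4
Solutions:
 f(a) = C1*exp(-6^(3/4)*a/3) + C2*exp(6^(3/4)*a/3) + C3*sin(6^(3/4)*a/3) + C4*cos(6^(3/4)*a/3)


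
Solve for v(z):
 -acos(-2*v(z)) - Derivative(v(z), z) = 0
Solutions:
 Integral(1/acos(-2*_y), (_y, v(z))) = C1 - z


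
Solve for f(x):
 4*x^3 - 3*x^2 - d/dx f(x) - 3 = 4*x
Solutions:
 f(x) = C1 + x^4 - x^3 - 2*x^2 - 3*x
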